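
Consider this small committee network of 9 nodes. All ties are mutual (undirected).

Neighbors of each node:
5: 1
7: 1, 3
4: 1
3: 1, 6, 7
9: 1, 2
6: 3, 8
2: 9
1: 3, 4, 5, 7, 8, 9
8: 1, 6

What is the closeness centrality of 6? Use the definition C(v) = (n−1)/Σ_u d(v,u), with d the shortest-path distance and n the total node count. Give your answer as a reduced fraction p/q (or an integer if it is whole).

Distances from 6: 1:2, 2:4, 3:1, 4:3, 5:3, 7:2, 8:1, 9:3. Sum = 19.
n = 9, so closeness = 8/19.

8/19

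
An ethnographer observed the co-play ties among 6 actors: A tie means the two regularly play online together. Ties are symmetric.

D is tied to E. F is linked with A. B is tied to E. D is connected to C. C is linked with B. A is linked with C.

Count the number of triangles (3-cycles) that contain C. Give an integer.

C's neighbors are A, B, and D, but none of them are tied to each other, so no triangle contains C.

0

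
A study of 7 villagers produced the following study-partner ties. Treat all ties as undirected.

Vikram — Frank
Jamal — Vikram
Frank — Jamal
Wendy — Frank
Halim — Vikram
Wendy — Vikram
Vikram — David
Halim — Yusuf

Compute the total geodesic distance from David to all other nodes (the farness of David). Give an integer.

Distances from David: Frank:2, Halim:2, Jamal:2, Vikram:1, Wendy:2, Yusuf:3.
Sum = 2 + 2 + 2 + 1 + 2 + 3 = 12.

12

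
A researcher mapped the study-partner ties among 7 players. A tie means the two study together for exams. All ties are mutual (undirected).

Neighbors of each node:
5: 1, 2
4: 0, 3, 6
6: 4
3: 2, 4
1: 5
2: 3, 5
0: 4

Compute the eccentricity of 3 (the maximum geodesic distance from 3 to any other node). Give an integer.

Distances from 3: 0:2, 1:3, 2:1, 4:1, 5:2, 6:2.
The largest is 3 (to 1), so the eccentricity of 3 is 3.

3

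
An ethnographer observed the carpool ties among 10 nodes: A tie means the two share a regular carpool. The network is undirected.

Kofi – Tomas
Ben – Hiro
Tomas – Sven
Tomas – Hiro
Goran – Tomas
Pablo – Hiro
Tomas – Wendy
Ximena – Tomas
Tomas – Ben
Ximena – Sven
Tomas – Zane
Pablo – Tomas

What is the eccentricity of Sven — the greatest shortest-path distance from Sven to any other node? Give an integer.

2

Distances from Sven: Ben:2, Goran:2, Hiro:2, Kofi:2, Pablo:2, Tomas:1, Wendy:2, Ximena:1, Zane:2.
The largest is 2 (to Zane, Wendy, Kofi, Ben, Pablo, Goran, and Hiro), so the eccentricity of Sven is 2.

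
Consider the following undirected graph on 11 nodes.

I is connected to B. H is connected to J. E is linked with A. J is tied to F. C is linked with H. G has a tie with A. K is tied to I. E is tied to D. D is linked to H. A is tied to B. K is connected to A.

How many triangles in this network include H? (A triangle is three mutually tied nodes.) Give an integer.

H's neighbors are C, D, and J, but none of them are tied to each other, so no triangle contains H.

0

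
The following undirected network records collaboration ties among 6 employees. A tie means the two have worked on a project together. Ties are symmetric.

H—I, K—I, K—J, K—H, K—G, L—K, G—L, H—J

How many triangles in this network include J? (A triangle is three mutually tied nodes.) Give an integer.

J's neighbors: H and K.
Neighbor pairs that are themselves tied: J–H–K. Each forms one triangle with J, for 1 in total.

1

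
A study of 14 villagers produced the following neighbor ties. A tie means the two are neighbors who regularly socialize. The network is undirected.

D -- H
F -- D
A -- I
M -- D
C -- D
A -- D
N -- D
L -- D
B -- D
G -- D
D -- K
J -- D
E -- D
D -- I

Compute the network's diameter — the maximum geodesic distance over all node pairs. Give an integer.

Eccentricity of each node (its greatest distance to any other): A:2, B:2, C:2, D:1, E:2, F:2, G:2, H:2, I:2, J:2, K:2, L:2, M:2, N:2.
The maximum eccentricity is 2, realized for instance by the pair N–G via N – D – G. So the diameter is 2.

2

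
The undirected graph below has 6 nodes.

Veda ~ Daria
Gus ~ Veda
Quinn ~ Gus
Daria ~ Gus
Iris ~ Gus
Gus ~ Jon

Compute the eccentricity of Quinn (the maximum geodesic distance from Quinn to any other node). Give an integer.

2

Distances from Quinn: Daria:2, Gus:1, Iris:2, Jon:2, Veda:2.
The largest is 2 (to Jon, Veda, Daria, and Iris), so the eccentricity of Quinn is 2.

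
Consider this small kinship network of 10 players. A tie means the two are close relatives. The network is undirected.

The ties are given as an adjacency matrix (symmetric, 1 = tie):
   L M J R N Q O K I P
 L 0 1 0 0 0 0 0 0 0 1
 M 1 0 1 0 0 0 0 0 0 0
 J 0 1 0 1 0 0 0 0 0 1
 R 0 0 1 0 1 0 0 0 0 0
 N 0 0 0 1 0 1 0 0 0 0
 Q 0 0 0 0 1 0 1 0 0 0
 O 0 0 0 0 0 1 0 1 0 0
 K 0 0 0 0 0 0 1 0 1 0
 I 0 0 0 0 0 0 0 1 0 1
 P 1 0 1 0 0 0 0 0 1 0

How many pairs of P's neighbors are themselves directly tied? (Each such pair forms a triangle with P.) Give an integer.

P's neighbors are I, J, and L, but none of them are tied to each other, so no triangle contains P.

0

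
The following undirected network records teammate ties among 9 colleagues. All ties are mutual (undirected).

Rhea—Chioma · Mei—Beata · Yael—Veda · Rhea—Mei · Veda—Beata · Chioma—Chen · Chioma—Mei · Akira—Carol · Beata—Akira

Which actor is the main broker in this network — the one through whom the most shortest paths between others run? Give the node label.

Unnormalized betweenness of each node: Akira:7, Beata:20, Carol:0, Chen:0, Chioma:7, Mei:15, Rhea:0, Veda:7, Yael:0.
Beata has the largest value, 20, making it the main broker — the node through which the most shortest paths run.

Beata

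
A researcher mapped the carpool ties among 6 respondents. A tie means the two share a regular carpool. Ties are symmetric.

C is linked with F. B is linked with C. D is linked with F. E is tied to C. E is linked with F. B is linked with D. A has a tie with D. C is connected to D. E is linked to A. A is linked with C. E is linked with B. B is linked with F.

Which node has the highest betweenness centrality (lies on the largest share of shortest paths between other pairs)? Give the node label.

C

Unnormalized betweenness of each node: A:1/4, B:1/4, C:11/12, D:2/3, E:2/3, F:1/4.
C has the largest value, 11/12, making it the main broker — the node through which the most shortest paths run.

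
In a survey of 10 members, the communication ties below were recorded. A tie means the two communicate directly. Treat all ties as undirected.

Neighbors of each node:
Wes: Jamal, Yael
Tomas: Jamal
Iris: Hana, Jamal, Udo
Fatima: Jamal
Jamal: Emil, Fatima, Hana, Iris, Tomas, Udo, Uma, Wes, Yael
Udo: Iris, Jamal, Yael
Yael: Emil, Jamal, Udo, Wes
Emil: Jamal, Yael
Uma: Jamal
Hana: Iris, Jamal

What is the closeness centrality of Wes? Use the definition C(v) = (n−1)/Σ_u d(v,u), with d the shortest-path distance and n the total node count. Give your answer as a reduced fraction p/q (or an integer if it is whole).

9/16

Distances from Wes: Emil:2, Fatima:2, Hana:2, Iris:2, Jamal:1, Tomas:2, Udo:2, Uma:2, Yael:1. Sum = 16.
n = 10, so closeness = 9/16.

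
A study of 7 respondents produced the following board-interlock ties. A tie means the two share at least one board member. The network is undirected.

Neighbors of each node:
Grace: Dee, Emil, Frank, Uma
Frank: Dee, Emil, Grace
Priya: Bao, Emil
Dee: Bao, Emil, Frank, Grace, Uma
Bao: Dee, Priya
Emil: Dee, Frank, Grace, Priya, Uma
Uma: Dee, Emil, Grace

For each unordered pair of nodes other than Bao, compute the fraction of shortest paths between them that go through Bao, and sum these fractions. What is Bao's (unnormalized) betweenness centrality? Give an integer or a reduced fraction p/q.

Pairs whose geodesics pass through Bao — Priya–Dee: 1/2.
All other pairs contribute 0.
Summing the contributions gives betweenness(Bao) = 1/2.

1/2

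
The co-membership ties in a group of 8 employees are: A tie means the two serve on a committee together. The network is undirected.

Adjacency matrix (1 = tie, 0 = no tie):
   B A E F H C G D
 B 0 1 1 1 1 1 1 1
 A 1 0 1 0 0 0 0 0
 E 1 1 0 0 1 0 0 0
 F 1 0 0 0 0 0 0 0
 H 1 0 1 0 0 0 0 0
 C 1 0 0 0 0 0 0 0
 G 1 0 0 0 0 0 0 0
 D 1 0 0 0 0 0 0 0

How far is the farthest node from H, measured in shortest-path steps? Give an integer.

2

Distances from H: A:2, B:1, C:2, D:2, E:1, F:2, G:2.
The largest is 2 (to A, F, C, G, and D), so the eccentricity of H is 2.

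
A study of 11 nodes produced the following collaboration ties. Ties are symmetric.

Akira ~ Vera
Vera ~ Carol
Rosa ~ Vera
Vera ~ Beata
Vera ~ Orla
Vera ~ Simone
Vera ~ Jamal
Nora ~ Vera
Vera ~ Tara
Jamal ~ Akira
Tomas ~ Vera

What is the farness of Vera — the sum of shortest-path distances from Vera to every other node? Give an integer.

10

Distances from Vera: Akira:1, Beata:1, Carol:1, Jamal:1, Nora:1, Orla:1, Rosa:1, Simone:1, Tara:1, Tomas:1.
Sum = 1 + 1 + 1 + 1 + 1 + 1 + 1 + 1 + 1 + 1 = 10.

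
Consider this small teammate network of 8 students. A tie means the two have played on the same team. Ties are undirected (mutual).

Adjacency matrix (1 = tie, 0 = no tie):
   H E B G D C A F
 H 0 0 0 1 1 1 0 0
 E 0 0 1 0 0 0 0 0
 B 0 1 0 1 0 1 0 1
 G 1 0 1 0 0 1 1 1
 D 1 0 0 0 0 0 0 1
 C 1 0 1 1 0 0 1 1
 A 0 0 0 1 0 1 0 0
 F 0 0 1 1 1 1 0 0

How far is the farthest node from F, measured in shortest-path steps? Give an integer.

Distances from F: A:2, B:1, C:1, D:1, E:2, G:1, H:2.
The largest is 2 (to E, H, and A), so the eccentricity of F is 2.

2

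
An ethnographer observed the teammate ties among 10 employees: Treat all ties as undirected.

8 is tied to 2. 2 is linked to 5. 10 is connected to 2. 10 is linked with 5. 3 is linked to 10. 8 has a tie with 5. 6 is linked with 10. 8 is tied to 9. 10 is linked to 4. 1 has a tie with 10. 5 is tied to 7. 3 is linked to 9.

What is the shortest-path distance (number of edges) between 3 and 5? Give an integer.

One shortest route is 3 – 10 – 5, which uses 2 edges, and 3 and 5 are not directly tied, so nothing shorter exists. So d(3,5) = 2.

2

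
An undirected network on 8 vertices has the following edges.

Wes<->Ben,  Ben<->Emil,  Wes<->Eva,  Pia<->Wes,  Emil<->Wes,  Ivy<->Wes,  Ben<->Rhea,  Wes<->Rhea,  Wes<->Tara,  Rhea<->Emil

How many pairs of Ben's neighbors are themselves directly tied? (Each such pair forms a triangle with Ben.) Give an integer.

3

Ben's neighbors: Emil, Rhea, and Wes.
Neighbor pairs that are themselves tied: Ben–Emil–Rhea; Ben–Emil–Wes; Ben–Rhea–Wes. Each forms one triangle with Ben, for 3 in total.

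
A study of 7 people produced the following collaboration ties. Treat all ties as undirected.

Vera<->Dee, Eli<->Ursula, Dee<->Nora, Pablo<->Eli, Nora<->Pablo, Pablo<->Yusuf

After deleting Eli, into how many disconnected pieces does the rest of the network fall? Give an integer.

2

Without Eli, the remaining ties split the others into: {Dee, Nora, Pablo, Vera, Yusuf}; {Ursula}.
That's 2 separate components.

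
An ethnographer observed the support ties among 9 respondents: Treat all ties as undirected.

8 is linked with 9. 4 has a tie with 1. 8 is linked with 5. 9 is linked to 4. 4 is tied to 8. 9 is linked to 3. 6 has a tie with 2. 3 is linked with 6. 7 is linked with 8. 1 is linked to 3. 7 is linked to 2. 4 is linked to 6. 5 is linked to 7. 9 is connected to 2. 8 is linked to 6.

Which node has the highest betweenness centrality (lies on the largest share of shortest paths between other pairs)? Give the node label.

Unnormalized betweenness of each node: 1:1/3, 2:7/4, 3:7/4, 4:19/4, 5:0, 6:11/3, 7:4/3, 8:35/4, 9:11/3.
8 has the largest value, 35/4, making it the main broker — the node through which the most shortest paths run.

8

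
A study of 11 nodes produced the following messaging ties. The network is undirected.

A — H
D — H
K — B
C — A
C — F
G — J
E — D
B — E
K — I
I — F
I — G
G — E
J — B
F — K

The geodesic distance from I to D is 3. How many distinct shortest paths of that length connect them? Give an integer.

The shortest distance is 3, and the only length-3 path is I–G–E–D. So there is exactly 1 shortest path.

1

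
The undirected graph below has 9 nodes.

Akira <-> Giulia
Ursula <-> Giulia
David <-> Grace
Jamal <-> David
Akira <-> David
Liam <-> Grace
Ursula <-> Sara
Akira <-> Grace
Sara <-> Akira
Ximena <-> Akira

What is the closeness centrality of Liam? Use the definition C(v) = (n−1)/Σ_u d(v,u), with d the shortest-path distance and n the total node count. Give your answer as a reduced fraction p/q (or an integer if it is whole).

Distances from Liam: Akira:2, David:2, Giulia:3, Grace:1, Jamal:3, Sara:3, Ursula:4, Ximena:3. Sum = 21.
n = 9, so closeness = 8/21.

8/21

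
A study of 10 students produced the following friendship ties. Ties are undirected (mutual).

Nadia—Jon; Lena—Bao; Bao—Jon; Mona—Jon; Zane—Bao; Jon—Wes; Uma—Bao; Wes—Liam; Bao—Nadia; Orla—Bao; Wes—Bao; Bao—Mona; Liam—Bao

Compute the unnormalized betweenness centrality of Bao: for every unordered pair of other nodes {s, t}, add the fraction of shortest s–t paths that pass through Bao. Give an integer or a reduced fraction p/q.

Pairs whose geodesics pass through Bao — Orla–Mona: 1; Orla–Lena: 1; Orla–Uma: 1; Orla–Jon: 1; Orla–Wes: 1; Orla–Nadia: 1; Orla–Zane: 1; Orla–Liam: 1; Mona–Lena: 1; Mona–Uma: 1; Mona–Wes: 1/2; Mona–Nadia: 1/2; Mona–Zane: 1; Mona–Liam: 1 … (+18 more pairs).
All other pairs contribute 0.
Summing the contributions gives betweenness(Bao) = 30.

30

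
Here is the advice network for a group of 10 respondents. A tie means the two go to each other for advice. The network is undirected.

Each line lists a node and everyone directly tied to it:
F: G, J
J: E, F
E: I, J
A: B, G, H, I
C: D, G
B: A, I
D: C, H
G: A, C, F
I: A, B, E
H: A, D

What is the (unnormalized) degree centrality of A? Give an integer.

4

A is directly tied to B, G, H, and I. That is 4 neighbors, so the degree of A is 4.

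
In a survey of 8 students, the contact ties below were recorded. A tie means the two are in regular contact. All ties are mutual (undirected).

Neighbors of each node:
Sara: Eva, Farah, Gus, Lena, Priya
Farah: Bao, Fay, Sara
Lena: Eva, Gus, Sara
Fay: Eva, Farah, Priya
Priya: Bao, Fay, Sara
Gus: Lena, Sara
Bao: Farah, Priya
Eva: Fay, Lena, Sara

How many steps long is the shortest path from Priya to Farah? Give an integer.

One shortest route is Priya – Bao – Farah, which uses 2 edges, and Priya and Farah are not directly tied, so nothing shorter exists. So d(Priya,Farah) = 2.

2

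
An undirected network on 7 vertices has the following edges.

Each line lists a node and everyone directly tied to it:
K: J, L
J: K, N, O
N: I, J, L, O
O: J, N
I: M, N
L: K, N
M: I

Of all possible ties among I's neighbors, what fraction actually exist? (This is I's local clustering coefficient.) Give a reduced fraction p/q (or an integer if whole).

I's neighbors: M and N (k = 2).
Possible neighbor pairs: C(2,2) = 1. Edges among them: none → e = 0.
Clustering(I) = 0/1.

0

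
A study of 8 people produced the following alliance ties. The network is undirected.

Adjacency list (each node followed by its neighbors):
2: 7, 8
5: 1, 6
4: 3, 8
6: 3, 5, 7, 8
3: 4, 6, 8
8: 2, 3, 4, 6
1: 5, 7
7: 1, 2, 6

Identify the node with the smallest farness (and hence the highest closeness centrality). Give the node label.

6

Farness (sum of distances to all others) for each node — 1:16, 2:13, 3:12, 4:16, 5:14, 6:10, 7:12, 8:11.
The smallest farness is 10, for 6, so 6 has the highest closeness.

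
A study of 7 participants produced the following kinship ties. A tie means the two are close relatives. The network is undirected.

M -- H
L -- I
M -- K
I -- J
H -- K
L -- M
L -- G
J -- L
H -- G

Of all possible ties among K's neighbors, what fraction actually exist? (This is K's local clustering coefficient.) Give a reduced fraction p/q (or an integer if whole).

1

K's neighbors: H and M (k = 2).
Possible neighbor pairs: C(2,2) = 1. Edges among them: H–M → e = 1.
Clustering(K) = 1/1.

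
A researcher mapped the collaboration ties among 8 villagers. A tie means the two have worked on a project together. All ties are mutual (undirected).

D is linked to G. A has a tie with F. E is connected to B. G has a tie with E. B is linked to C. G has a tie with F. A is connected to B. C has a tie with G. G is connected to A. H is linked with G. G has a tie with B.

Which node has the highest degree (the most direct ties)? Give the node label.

Degrees — A:3, B:4, C:2, D:1, E:2, F:2, G:7, H:1.
The maximum is 7, attained only by G.

G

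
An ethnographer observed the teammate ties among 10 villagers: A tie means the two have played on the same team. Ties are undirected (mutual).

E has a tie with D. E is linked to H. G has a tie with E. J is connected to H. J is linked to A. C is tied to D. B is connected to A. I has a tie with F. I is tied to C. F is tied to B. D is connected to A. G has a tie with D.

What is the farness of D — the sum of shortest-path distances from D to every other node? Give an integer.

Distances from D: A:1, B:2, C:1, E:1, F:3, G:1, H:2, I:2, J:2.
Sum = 1 + 2 + 1 + 1 + 3 + 1 + 2 + 2 + 2 = 15.

15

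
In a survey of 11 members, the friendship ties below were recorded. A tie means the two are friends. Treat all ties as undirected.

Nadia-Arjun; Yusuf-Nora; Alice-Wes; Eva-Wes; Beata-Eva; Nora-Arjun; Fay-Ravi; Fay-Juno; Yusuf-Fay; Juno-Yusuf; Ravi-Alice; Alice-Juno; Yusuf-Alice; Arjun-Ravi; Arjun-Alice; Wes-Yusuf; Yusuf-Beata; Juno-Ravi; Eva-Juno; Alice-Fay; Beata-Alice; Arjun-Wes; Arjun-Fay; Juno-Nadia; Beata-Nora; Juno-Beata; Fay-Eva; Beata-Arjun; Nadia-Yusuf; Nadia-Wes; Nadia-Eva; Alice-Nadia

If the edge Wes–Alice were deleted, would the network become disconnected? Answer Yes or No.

Even without that edge, Wes still reaches Alice via Wes – Arjun – Alice, so the network stays connected. Not a bridge.

No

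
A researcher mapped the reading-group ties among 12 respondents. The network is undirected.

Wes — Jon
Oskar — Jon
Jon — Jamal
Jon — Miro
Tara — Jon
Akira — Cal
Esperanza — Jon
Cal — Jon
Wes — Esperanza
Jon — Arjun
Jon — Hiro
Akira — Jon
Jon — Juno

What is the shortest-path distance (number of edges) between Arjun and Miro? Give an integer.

One shortest route is Arjun – Jon – Miro, which uses 2 edges, and Arjun and Miro are not directly tied, so nothing shorter exists. So d(Arjun,Miro) = 2.

2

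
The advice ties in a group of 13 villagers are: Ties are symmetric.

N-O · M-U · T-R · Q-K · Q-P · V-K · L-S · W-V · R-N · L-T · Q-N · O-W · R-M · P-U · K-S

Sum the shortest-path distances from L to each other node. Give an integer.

34

Distances from L: K:2, M:3, N:3, O:4, P:4, Q:3, R:2, S:1, T:1, U:4, V:3, W:4.
Sum = 2 + 3 + 3 + 4 + 4 + 3 + 2 + 1 + 1 + 4 + 3 + 4 = 34.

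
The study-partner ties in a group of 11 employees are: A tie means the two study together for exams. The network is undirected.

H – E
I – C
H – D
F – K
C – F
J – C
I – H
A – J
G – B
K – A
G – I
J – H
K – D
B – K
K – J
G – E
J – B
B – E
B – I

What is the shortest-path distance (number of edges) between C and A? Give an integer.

One shortest route is C – J – A, which uses 2 edges, and C and A are not directly tied, so nothing shorter exists. So d(C,A) = 2.

2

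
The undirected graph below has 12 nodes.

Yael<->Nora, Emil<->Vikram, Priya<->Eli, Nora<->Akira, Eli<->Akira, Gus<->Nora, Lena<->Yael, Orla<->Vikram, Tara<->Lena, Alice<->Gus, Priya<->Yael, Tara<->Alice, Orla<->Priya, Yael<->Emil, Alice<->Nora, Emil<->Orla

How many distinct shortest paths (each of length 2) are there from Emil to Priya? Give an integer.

The shortest distance is 2. The length-2 paths are: Emil–Yael–Priya; Emil–Orla–Priya.
That gives 2 distinct shortest paths.

2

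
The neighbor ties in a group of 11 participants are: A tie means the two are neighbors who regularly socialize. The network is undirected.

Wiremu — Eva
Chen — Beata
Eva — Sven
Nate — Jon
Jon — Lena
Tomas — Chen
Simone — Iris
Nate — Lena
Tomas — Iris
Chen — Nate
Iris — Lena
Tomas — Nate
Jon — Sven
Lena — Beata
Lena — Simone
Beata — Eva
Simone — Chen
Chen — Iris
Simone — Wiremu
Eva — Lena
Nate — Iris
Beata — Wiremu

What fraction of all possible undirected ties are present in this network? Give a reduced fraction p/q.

There are 22 edges and 11 nodes, so the maximum possible is C(11,2) = 55.
Density = 22/55 = 2/5.

2/5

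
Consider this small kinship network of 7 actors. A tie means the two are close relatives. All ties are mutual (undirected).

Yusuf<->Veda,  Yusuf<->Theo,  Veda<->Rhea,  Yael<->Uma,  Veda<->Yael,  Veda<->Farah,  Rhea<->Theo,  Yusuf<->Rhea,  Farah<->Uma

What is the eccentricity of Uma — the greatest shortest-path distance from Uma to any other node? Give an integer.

Distances from Uma: Farah:1, Rhea:3, Theo:4, Veda:2, Yael:1, Yusuf:3.
The largest is 4 (to Theo), so the eccentricity of Uma is 4.

4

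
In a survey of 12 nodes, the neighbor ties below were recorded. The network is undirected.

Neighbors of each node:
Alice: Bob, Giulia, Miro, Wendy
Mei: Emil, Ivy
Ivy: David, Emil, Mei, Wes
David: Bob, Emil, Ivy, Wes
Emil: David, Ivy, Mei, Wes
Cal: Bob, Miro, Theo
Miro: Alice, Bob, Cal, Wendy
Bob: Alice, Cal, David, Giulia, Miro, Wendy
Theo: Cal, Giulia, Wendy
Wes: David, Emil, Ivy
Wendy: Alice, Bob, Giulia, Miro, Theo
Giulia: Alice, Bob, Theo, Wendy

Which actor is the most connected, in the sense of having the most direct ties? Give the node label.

Degrees — Alice:4, Bob:6, Cal:3, David:4, Emil:4, Giulia:4, Ivy:4, Mei:2, Miro:4, Theo:3, Wendy:5, Wes:3.
The maximum is 6, attained only by Bob.

Bob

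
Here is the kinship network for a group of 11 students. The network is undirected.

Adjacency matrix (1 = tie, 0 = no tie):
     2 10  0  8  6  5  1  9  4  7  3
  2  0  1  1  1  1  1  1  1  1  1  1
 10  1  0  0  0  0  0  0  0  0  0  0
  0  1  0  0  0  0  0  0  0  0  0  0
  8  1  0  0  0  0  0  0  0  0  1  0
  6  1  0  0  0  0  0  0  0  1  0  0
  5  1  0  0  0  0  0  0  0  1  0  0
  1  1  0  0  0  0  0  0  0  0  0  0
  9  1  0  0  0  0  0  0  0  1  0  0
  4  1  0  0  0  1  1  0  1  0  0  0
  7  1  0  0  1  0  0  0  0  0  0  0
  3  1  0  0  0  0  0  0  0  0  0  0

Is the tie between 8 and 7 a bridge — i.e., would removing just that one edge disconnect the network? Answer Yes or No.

Even without that edge, 8 still reaches 7 via 8 – 2 – 7, so the network stays connected. Not a bridge.

No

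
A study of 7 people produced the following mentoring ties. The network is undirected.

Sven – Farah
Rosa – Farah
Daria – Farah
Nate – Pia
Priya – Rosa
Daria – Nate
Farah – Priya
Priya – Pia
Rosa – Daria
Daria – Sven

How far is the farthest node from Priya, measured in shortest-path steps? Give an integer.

2

Distances from Priya: Daria:2, Farah:1, Nate:2, Pia:1, Rosa:1, Sven:2.
The largest is 2 (to Nate, Daria, and Sven), so the eccentricity of Priya is 2.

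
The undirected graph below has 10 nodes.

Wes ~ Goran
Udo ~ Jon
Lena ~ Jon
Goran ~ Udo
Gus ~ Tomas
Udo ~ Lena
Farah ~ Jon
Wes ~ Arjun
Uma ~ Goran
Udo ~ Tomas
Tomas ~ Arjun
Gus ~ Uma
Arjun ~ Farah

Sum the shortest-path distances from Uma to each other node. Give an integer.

21

Distances from Uma: Arjun:3, Farah:4, Goran:1, Gus:1, Jon:3, Lena:3, Tomas:2, Udo:2, Wes:2.
Sum = 3 + 4 + 1 + 1 + 3 + 3 + 2 + 2 + 2 = 21.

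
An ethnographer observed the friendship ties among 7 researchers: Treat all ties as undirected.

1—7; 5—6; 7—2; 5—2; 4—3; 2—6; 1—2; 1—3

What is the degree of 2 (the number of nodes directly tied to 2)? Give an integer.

2 is directly tied to 1, 5, 6, and 7. That is 4 neighbors, so the degree of 2 is 4.

4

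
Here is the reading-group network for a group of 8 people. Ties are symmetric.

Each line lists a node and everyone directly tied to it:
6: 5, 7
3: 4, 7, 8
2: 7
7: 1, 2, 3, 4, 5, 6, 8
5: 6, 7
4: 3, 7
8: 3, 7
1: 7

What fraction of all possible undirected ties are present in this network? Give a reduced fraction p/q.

5/14

There are 10 edges and 8 nodes, so the maximum possible is C(8,2) = 28.
Density = 10/28 = 5/14.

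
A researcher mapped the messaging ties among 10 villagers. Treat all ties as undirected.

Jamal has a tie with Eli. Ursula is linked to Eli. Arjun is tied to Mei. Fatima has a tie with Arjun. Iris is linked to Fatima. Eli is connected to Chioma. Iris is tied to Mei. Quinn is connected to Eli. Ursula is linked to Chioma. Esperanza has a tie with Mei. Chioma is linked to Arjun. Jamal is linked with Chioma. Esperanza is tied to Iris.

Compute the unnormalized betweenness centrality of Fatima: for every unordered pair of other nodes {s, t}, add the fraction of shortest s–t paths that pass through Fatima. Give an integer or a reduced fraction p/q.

3

Pairs whose geodesics pass through Fatima — Eli–Iris: 1/2; Ursula–Iris: 1/2; Quinn–Iris: 1/2; Chioma–Iris: 1/2; Jamal–Iris: 1/2; Iris–Arjun: 1/2.
All other pairs contribute 0.
Summing the contributions gives betweenness(Fatima) = 3.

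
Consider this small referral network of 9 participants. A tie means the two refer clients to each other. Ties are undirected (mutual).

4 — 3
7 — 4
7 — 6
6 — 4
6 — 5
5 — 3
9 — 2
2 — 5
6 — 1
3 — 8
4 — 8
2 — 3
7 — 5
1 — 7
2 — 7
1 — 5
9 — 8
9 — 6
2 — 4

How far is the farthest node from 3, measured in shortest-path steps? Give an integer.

2

Distances from 3: 1:2, 2:1, 4:1, 5:1, 6:2, 7:2, 8:1, 9:2.
The largest is 2 (to 9, 7, 6, and 1), so the eccentricity of 3 is 2.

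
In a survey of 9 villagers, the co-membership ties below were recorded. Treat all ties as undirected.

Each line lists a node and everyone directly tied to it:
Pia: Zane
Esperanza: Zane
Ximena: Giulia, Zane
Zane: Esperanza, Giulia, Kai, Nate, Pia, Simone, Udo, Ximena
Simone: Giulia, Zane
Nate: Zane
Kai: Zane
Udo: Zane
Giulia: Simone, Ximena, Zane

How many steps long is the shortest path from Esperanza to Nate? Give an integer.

2

One shortest route is Esperanza – Zane – Nate, which uses 2 edges, and Esperanza and Nate are not directly tied, so nothing shorter exists. So d(Esperanza,Nate) = 2.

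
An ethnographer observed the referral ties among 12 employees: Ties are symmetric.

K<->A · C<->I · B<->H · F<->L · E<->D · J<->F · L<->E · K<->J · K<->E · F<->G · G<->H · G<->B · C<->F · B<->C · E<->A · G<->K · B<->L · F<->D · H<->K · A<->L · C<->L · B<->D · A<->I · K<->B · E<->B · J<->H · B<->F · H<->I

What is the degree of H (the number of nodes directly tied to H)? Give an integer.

H is directly tied to B, G, I, J, and K. That is 5 neighbors, so the degree of H is 5.

5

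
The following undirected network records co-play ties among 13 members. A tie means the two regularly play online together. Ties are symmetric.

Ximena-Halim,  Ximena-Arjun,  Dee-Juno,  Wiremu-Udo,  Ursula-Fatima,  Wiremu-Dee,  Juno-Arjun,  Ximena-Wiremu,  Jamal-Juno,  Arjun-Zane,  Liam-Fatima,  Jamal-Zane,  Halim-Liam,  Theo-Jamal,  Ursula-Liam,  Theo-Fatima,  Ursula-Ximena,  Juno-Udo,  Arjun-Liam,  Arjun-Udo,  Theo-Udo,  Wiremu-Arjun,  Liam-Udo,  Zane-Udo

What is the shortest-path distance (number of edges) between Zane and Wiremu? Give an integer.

2

One shortest route is Zane – Udo – Wiremu, which uses 2 edges, and Zane and Wiremu are not directly tied, so nothing shorter exists. So d(Zane,Wiremu) = 2.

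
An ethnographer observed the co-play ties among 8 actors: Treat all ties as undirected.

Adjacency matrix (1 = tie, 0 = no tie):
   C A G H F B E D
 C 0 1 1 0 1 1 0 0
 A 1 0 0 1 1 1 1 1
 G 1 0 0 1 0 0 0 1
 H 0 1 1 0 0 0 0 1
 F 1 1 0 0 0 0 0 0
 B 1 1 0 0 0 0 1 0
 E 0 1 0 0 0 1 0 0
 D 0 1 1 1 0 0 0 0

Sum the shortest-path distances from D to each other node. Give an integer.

Distances from D: A:1, B:2, C:2, E:2, F:2, G:1, H:1.
Sum = 1 + 2 + 2 + 2 + 2 + 1 + 1 = 11.

11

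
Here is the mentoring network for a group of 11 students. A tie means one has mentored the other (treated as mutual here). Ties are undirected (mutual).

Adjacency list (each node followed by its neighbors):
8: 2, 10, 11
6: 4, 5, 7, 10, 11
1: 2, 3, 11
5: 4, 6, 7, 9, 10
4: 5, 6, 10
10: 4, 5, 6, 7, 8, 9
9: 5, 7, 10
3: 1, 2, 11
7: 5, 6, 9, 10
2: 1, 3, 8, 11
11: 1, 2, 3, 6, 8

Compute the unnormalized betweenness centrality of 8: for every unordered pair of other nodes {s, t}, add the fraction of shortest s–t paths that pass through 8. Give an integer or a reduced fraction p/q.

Pairs whose geodesics pass through 8 — 10–2: 1; 10–3: 2/3; 10–11: 1/2; 10–1: 2/3; 5–2: 1/2; 7–2: 1/2; 9–2: 1; 9–3: 2/5; 9–11: 1/4; 9–1: 2/5; 4–2: 1/2.
All other pairs contribute 0.
Summing the contributions gives betweenness(8) = 383/60.

383/60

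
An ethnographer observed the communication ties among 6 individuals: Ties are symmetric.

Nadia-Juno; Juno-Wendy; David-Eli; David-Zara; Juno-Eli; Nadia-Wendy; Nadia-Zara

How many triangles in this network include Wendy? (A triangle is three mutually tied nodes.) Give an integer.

1

Wendy's neighbors: Juno and Nadia.
Neighbor pairs that are themselves tied: Wendy–Juno–Nadia. Each forms one triangle with Wendy, for 1 in total.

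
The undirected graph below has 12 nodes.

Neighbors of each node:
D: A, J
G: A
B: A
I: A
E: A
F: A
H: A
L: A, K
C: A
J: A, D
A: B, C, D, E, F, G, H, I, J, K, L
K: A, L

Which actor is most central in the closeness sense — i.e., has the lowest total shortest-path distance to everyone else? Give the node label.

Farness (sum of distances to all others) for each node — A:11, B:21, C:21, D:20, E:21, F:21, G:21, H:21, I:21, J:20, K:20, L:20.
The smallest farness is 11, for A, so A has the highest closeness.

A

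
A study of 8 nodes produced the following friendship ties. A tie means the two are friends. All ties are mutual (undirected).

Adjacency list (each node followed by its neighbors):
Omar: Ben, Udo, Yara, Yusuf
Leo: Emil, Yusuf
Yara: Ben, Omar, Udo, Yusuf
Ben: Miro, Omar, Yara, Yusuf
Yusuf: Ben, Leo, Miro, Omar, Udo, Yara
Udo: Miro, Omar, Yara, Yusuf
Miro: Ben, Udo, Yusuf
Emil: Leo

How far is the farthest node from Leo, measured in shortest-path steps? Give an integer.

2

Distances from Leo: Ben:2, Emil:1, Miro:2, Omar:2, Udo:2, Yara:2, Yusuf:1.
The largest is 2 (to Yara, Ben, Omar, Udo, and Miro), so the eccentricity of Leo is 2.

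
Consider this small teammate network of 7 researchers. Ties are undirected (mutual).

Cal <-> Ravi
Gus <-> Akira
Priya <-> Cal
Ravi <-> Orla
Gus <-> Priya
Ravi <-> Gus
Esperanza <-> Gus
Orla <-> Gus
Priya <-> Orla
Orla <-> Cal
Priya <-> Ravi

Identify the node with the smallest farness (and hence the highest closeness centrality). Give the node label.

Farness (sum of distances to all others) for each node — Akira:12, Cal:11, Esperanza:12, Gus:7, Orla:8, Priya:8, Ravi:8.
The smallest farness is 7, for Gus, so Gus has the highest closeness.

Gus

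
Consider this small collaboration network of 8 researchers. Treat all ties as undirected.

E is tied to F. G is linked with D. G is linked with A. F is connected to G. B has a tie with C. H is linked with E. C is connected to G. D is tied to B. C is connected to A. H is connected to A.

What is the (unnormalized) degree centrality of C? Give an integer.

3

C is directly tied to A, B, and G. That is 3 neighbors, so the degree of C is 3.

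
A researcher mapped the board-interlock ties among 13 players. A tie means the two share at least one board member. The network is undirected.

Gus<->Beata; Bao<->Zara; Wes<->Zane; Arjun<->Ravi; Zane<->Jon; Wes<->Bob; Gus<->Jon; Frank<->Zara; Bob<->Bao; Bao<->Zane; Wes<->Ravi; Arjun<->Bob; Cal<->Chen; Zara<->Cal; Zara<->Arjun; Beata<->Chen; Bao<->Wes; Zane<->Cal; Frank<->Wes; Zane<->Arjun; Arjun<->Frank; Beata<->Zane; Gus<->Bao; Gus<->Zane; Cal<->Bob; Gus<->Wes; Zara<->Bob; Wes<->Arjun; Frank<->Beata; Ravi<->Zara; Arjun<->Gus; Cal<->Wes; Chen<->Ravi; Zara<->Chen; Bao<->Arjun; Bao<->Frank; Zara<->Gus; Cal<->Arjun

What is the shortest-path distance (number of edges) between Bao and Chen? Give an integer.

2

One shortest route is Bao – Zara – Chen, which uses 2 edges, and Bao and Chen are not directly tied, so nothing shorter exists. So d(Bao,Chen) = 2.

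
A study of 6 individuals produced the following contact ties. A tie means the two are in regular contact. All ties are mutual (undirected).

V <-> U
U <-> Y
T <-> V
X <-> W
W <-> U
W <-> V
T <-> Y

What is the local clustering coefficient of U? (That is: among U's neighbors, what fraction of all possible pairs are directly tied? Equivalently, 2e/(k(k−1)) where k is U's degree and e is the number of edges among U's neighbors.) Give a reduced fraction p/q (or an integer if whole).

U's neighbors: V, W, and Y (k = 3).
Possible neighbor pairs: C(3,2) = 3. Edges among them: V–W → e = 1.
Clustering(U) = 1/3.

1/3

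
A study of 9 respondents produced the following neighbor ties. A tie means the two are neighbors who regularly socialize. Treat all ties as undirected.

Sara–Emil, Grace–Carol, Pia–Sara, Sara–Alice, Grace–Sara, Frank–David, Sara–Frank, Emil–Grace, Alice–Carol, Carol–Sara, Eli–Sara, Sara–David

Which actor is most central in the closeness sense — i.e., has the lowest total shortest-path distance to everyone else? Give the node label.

Sara

Farness (sum of distances to all others) for each node — Alice:14, Carol:13, David:14, Eli:15, Emil:14, Frank:14, Grace:13, Pia:15, Sara:8.
The smallest farness is 8, for Sara, so Sara has the highest closeness.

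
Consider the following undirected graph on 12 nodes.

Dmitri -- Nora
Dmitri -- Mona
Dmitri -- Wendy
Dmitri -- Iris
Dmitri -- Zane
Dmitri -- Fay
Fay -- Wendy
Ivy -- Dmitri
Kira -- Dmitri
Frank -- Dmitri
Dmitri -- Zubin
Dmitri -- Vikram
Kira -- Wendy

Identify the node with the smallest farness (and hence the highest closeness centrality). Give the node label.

Farness (sum of distances to all others) for each node — Dmitri:11, Fay:20, Frank:21, Iris:21, Ivy:21, Kira:20, Mona:21, Nora:21, Vikram:21, Wendy:19, Zane:21, Zubin:21.
The smallest farness is 11, for Dmitri, so Dmitri has the highest closeness.

Dmitri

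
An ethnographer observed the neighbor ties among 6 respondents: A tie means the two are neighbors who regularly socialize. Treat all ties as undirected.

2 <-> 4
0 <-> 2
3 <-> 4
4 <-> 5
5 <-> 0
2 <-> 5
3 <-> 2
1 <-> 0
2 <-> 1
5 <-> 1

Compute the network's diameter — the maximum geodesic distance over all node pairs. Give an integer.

2

Eccentricity of each node (its greatest distance to any other): 0:2, 1:2, 2:1, 3:2, 4:2, 5:2.
The maximum eccentricity is 2, realized for instance by the pair 0–3 via 0 – 2 – 3. So the diameter is 2.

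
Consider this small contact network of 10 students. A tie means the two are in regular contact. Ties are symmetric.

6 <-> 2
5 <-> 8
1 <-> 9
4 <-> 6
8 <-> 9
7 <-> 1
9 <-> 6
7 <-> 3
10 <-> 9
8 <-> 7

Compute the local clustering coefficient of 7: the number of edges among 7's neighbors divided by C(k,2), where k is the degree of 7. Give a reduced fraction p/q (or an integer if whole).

0

7's neighbors: 1, 3, and 8 (k = 3).
Possible neighbor pairs: C(3,2) = 3. Edges among them: none → e = 0.
Clustering(7) = 0/3 = 0.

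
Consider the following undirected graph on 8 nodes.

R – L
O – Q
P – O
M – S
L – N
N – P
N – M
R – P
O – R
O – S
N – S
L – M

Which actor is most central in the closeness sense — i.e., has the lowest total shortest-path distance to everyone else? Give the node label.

Farness (sum of distances to all others) for each node — L:12, M:12, N:11, O:10, P:11, Q:16, R:11, S:11.
The smallest farness is 10, for O, so O has the highest closeness.

O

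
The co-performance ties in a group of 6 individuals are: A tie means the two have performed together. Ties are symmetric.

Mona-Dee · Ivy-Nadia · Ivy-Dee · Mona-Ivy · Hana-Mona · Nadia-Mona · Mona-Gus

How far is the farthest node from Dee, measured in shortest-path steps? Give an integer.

Distances from Dee: Gus:2, Hana:2, Ivy:1, Mona:1, Nadia:2.
The largest is 2 (to Gus, Nadia, and Hana), so the eccentricity of Dee is 2.

2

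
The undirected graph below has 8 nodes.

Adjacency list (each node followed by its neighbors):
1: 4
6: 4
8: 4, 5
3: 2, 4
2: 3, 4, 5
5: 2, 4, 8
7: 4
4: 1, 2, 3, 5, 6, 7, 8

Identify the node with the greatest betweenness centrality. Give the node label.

4

Unnormalized betweenness of each node: 1:0, 2:1/2, 3:0, 4:17, 5:1/2, 6:0, 7:0, 8:0.
4 has the largest value, 17, making it the main broker — the node through which the most shortest paths run.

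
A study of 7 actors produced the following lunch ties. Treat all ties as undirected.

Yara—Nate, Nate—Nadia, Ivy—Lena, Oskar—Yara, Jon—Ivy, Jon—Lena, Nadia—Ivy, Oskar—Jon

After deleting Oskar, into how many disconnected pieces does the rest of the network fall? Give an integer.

Oskar's neighbors (Jon and Yara) remain reachable from one another through other ties, so the rest of the network stays in one piece.

1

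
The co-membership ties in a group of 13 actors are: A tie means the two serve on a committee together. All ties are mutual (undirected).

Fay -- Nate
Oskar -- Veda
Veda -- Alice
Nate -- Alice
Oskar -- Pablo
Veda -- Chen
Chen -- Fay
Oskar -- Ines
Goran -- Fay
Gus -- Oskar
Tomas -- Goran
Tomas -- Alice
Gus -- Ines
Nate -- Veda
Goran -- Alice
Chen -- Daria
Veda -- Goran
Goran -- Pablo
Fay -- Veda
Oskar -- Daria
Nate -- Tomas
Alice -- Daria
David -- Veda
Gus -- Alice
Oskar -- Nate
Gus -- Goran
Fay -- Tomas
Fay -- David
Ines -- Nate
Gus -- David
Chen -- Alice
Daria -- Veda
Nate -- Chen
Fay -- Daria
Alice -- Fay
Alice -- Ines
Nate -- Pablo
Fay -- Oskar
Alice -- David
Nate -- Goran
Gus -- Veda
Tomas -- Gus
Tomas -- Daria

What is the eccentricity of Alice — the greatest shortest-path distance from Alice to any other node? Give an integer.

Distances from Alice: Chen:1, Daria:1, David:1, Fay:1, Goran:1, Gus:1, Ines:1, Nate:1, Oskar:2, Pablo:2, Tomas:1, Veda:1.
The largest is 2 (to Pablo and Oskar), so the eccentricity of Alice is 2.

2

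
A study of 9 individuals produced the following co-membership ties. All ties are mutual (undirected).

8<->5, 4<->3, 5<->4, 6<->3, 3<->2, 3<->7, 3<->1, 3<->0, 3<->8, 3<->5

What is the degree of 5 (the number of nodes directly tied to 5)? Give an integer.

5 is directly tied to 3, 4, and 8. That is 3 neighbors, so the degree of 5 is 3.

3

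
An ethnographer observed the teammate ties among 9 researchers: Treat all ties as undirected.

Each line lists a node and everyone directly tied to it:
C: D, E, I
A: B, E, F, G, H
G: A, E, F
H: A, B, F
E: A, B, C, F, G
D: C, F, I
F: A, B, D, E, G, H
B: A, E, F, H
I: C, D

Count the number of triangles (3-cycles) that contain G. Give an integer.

3

G's neighbors: A, E, and F.
Neighbor pairs that are themselves tied: G–A–E; G–A–F; G–E–F. Each forms one triangle with G, for 3 in total.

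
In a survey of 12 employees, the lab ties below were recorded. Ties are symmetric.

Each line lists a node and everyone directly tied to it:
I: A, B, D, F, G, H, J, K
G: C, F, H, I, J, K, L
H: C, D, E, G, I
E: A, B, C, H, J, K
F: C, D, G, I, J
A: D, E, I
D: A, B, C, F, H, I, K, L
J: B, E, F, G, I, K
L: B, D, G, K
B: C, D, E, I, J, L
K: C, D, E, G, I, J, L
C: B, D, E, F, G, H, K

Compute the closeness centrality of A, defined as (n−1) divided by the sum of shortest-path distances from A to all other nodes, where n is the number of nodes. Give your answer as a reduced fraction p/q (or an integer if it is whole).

11/19

Distances from A: B:2, C:2, D:1, E:1, F:2, G:2, H:2, I:1, J:2, K:2, L:2. Sum = 19.
n = 12, so closeness = 11/19.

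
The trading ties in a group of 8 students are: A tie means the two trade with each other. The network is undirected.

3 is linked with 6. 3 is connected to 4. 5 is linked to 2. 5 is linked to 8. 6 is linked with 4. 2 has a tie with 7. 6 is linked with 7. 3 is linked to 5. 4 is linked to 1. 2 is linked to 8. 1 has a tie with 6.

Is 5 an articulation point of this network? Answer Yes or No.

Even without 5, every remaining node can still reach every other (the residual graph is connected), so 5 is not a cut vertex.

No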